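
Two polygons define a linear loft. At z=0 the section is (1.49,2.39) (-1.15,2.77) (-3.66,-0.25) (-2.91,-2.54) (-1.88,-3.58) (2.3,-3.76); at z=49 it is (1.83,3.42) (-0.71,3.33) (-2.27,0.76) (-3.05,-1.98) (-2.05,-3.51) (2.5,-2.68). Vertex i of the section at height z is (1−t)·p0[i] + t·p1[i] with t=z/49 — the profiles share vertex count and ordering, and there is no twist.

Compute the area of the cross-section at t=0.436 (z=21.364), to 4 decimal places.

Area at t=0.436: 28.6918

Cross-section at t=0.436: each vertex is (1-t)·p0[i] + t·p1[i].
  v1: (1-0.436)·(1.49,2.39) + 0.436·(1.83,3.42) = (1.6382,2.8391)
  v2: (1-0.436)·(-1.15,2.77) + 0.436·(-0.71,3.33) = (-0.9582,3.0142)
  v3: (1-0.436)·(-3.66,-0.25) + 0.436·(-2.27,0.76) = (-3.0540,0.1904)
  v4: (1-0.436)·(-2.91,-2.54) + 0.436·(-3.05,-1.98) = (-2.9710,-2.2958)
  v5: (1-0.436)·(-1.88,-3.58) + 0.436·(-2.05,-3.51) = (-1.9541,-3.5495)
  v6: (1-0.436)·(2.3,-3.76) + 0.436·(2.5,-2.68) = (2.3872,-3.2891)
Shoelace sum Σ(x_i·y_{i+1} − x_{i+1}·y_i):
  i=1: 1.6382·3.0142 − -0.9582·2.8391 = +7.6582 (running +7.6582)
  i=2: -0.9582·0.1904 − -3.0540·3.0142 = +9.0227 (running +16.6809)
  i=3: -3.0540·-2.2958 − -2.9710·0.1904 = +7.5770 (running +24.2579)
  i=4: -2.9710·-3.5495 − -1.9541·-2.2958 = +6.0593 (running +30.3172)
  i=5: -1.9541·-3.2891 − 2.3872·-3.5495 = +14.9007 (running +45.2179)
  i=6: 2.3872·2.8391 − 1.6382·-3.2891 = +12.1658 (running +57.3837)
Area = |Σ|/2 = |57.3837|/2 = 28.6918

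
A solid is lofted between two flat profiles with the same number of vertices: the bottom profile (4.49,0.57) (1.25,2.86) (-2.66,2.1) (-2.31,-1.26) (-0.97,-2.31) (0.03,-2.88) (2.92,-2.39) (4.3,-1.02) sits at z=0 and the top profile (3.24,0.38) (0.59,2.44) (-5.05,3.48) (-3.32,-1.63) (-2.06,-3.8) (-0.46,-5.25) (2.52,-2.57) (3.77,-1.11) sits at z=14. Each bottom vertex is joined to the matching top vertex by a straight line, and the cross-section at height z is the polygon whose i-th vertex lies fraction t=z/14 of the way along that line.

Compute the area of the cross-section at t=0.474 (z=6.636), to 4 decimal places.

Cross-section at t=0.474: each vertex is (1-t)·p0[i] + t·p1[i].
  v1: (1-0.474)·(4.49,0.57) + 0.474·(3.24,0.38) = (3.8975,0.4799)
  v2: (1-0.474)·(1.25,2.86) + 0.474·(0.59,2.44) = (0.9372,2.6609)
  v3: (1-0.474)·(-2.66,2.1) + 0.474·(-5.05,3.48) = (-3.7929,2.7541)
  v4: (1-0.474)·(-2.31,-1.26) + 0.474·(-3.32,-1.63) = (-2.7887,-1.4354)
  v5: (1-0.474)·(-0.97,-2.31) + 0.474·(-2.06,-3.8) = (-1.4867,-3.0163)
  v6: (1-0.474)·(0.03,-2.88) + 0.474·(-0.46,-5.25) = (-0.2023,-4.0034)
  v7: (1-0.474)·(2.92,-2.39) + 0.474·(2.52,-2.57) = (2.7304,-2.4753)
  v8: (1-0.474)·(4.3,-1.02) + 0.474·(3.77,-1.11) = (4.0488,-1.0627)
Shoelace sum Σ(x_i·y_{i+1} − x_{i+1}·y_i):
  i=1: 3.8975·2.6609 − 0.9372·0.4799 = +9.9212 (running +9.9212)
  i=2: 0.9372·2.7541 − -3.7929·2.6609 = +12.6735 (running +22.5947)
  i=3: -3.7929·-1.4354 − -2.7887·2.7541 = +13.1247 (running +35.7194)
  i=4: -2.7887·-3.0163 − -1.4867·-1.4354 = +6.2776 (running +41.9971)
  i=5: -1.4867·-4.0034 − -0.2023·-3.0163 = +5.3416 (running +47.3387)
  i=6: -0.2023·-2.4753 − 2.7304·-4.0034 = +11.4315 (running +58.7701)
  i=7: 2.7304·-1.0627 − 4.0488·-2.4753 = +7.1205 (running +65.8907)
  i=8: 4.0488·0.4799 − 3.8975·-1.0627 = +6.0849 (running +71.9756)
Area = |Σ|/2 = |71.9756|/2 = 35.9878

Area at t=0.474: 35.9878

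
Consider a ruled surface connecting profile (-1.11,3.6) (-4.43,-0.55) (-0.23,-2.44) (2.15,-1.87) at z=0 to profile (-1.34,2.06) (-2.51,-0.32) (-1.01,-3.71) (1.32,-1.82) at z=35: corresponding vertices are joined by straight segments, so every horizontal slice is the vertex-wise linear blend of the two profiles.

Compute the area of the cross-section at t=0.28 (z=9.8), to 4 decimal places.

Cross-section at t=0.28: each vertex is (1-t)·p0[i] + t·p1[i].
  v1: (1-0.28)·(-1.11,3.6) + 0.28·(-1.34,2.06) = (-1.1744,3.1688)
  v2: (1-0.28)·(-4.43,-0.55) + 0.28·(-2.51,-0.32) = (-3.8924,-0.4856)
  v3: (1-0.28)·(-0.23,-2.44) + 0.28·(-1.01,-3.71) = (-0.4484,-2.7956)
  v4: (1-0.28)·(2.15,-1.87) + 0.28·(1.32,-1.82) = (1.9176,-1.8560)
Shoelace sum Σ(x_i·y_{i+1} − x_{i+1}·y_i):
  i=1: -1.1744·-0.4856 − -3.8924·3.1688 = +12.9045 (running +12.9045)
  i=2: -3.8924·-2.7956 − -0.4484·-0.4856 = +10.6639 (running +23.5684)
  i=3: -0.4484·-1.8560 − 1.9176·-2.7956 = +6.1931 (running +29.7614)
  i=4: 1.9176·3.1688 − -1.1744·-1.8560 = +3.8968 (running +33.6583)
Area = |Σ|/2 = |33.6583|/2 = 16.8291

Area at t=0.28: 16.8291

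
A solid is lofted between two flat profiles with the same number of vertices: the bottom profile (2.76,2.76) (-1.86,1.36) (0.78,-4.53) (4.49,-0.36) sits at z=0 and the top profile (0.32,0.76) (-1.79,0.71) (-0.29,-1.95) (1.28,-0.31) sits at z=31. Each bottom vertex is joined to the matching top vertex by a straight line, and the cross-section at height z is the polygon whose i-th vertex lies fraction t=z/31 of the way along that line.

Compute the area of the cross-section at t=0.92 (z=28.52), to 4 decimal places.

Area at t=0.92: 5.5130

Cross-section at t=0.92: each vertex is (1-t)·p0[i] + t·p1[i].
  v1: (1-0.92)·(2.76,2.76) + 0.92·(0.32,0.76) = (0.5152,0.9200)
  v2: (1-0.92)·(-1.86,1.36) + 0.92·(-1.79,0.71) = (-1.7956,0.7620)
  v3: (1-0.92)·(0.78,-4.53) + 0.92·(-0.29,-1.95) = (-0.2044,-2.1564)
  v4: (1-0.92)·(4.49,-0.36) + 0.92·(1.28,-0.31) = (1.5368,-0.3140)
Shoelace sum Σ(x_i·y_{i+1} − x_{i+1}·y_i):
  i=1: 0.5152·0.7620 − -1.7956·0.9200 = +2.0445 (running +2.0445)
  i=2: -1.7956·-2.1564 − -0.2044·0.7620 = +4.0278 (running +6.0723)
  i=3: -0.2044·-0.3140 − 1.5368·-2.1564 = +3.3781 (running +9.4505)
  i=4: 1.5368·0.9200 − 0.5152·-0.3140 = +1.5756 (running +11.0261)
Area = |Σ|/2 = |11.0261|/2 = 5.5130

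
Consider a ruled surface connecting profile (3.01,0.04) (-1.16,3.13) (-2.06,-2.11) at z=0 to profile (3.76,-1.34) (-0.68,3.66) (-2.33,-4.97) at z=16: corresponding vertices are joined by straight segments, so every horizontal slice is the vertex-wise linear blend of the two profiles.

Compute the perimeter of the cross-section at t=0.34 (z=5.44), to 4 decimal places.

Cross-section at t=0.34: each vertex is (1-t)·p0[i] + t·p1[i].
  v1: (1-0.34)·(3.01,0.04) + 0.34·(3.76,-1.34) = (3.2650,-0.4292)
  v2: (1-0.34)·(-1.16,3.13) + 0.34·(-0.68,3.66) = (-0.9968,3.3102)
  v3: (1-0.34)·(-2.06,-2.11) + 0.34·(-2.33,-4.97) = (-2.1518,-3.0824)
Perimeter = Σ |v_{i+1} − v_i|:
  edge 1→2: √(-4.2618² + 3.7394²) = 5.6697 (running 5.6697)
  edge 2→3: √(-1.1550² + -6.3926²) = 6.4961 (running 12.1659)
  edge 3→1: √(5.4168² + 2.6532²) = 6.0317 (running 18.1975)
Perimeter = 18.1975

Perimeter at t=0.34: 18.1975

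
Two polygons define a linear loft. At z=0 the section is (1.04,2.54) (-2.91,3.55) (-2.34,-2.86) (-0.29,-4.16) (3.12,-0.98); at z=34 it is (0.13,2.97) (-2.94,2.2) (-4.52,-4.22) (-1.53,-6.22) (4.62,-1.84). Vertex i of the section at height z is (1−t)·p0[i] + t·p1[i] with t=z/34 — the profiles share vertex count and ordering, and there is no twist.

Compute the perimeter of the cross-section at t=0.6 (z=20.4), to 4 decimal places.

Cross-section at t=0.6: each vertex is (1-t)·p0[i] + t·p1[i].
  v1: (1-0.6)·(1.04,2.54) + 0.6·(0.13,2.97) = (0.4940,2.7980)
  v2: (1-0.6)·(-2.91,3.55) + 0.6·(-2.94,2.2) = (-2.9280,2.7400)
  v3: (1-0.6)·(-2.34,-2.86) + 0.6·(-4.52,-4.22) = (-3.6480,-3.6760)
  v4: (1-0.6)·(-0.29,-4.16) + 0.6·(-1.53,-6.22) = (-1.0340,-5.3960)
  v5: (1-0.6)·(3.12,-0.98) + 0.6·(4.62,-1.84) = (4.0200,-1.4960)
Perimeter = Σ |v_{i+1} − v_i|:
  edge 1→2: √(-3.4220² + -0.0580²) = 3.4225 (running 3.4225)
  edge 2→3: √(-0.7200² + -6.4160²) = 6.4563 (running 9.8788)
  edge 3→4: √(2.6140² + -1.7200²) = 3.1291 (running 13.0079)
  edge 4→5: √(5.0540² + 3.9000²) = 6.3838 (running 19.3917)
  edge 5→1: √(-3.5260² + 4.2940²) = 5.5562 (running 24.9479)
Perimeter = 24.9479

Perimeter at t=0.6: 24.9479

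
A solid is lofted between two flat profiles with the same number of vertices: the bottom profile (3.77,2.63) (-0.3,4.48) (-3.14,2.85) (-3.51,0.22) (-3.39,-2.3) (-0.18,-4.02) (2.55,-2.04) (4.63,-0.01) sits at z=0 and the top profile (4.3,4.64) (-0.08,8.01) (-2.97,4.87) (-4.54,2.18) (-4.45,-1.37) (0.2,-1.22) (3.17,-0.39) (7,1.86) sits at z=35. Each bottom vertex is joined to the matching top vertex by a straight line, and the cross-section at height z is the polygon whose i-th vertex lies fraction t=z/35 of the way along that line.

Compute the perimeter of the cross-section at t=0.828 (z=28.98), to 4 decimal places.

Perimeter at t=0.828: 31.1008

Cross-section at t=0.828: each vertex is (1-t)·p0[i] + t·p1[i].
  v1: (1-0.828)·(3.77,2.63) + 0.828·(4.3,4.64) = (4.2088,4.2943)
  v2: (1-0.828)·(-0.3,4.48) + 0.828·(-0.08,8.01) = (-0.1178,7.4028)
  v3: (1-0.828)·(-3.14,2.85) + 0.828·(-2.97,4.87) = (-2.9992,4.5226)
  v4: (1-0.828)·(-3.51,0.22) + 0.828·(-4.54,2.18) = (-4.3628,1.8429)
  v5: (1-0.828)·(-3.39,-2.3) + 0.828·(-4.45,-1.37) = (-4.2677,-1.5300)
  v6: (1-0.828)·(-0.18,-4.02) + 0.828·(0.2,-1.22) = (0.1346,-1.7016)
  v7: (1-0.828)·(2.55,-2.04) + 0.828·(3.17,-0.39) = (3.0634,-0.6738)
  v8: (1-0.828)·(4.63,-0.01) + 0.828·(7,1.86) = (6.5924,1.5384)
Perimeter = Σ |v_{i+1} − v_i|:
  edge 1→2: √(-4.3267² + 3.1086²) = 5.3276 (running 5.3276)
  edge 2→3: √(-2.8814² + -2.8803²) = 4.0741 (running 9.4017)
  edge 3→4: √(-1.3636² + -2.6797²) = 3.0067 (running 12.4084)
  edge 4→5: √(0.0952² + -3.3728²) = 3.3742 (running 15.7826)
  edge 5→6: √(4.4023² + -0.1716²) = 4.4057 (running 20.1882)
  edge 6→7: √(2.9287² + 1.0278²) = 3.1038 (running 23.2921)
  edge 7→8: √(3.5290² + 2.2122²) = 4.1650 (running 27.4571)
  edge 8→1: √(-2.3835² + 2.7559²) = 3.6437 (running 31.1008)
Perimeter = 31.1008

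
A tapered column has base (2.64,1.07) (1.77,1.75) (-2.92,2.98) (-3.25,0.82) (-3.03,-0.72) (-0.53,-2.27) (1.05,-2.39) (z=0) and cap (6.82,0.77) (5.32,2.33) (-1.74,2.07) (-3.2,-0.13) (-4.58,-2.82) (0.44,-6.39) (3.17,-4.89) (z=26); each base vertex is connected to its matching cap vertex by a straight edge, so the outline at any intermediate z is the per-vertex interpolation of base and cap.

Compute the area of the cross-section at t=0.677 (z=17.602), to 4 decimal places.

Area at t=0.677: 47.4004

Cross-section at t=0.677: each vertex is (1-t)·p0[i] + t·p1[i].
  v1: (1-0.677)·(2.64,1.07) + 0.677·(6.82,0.77) = (5.4699,0.8669)
  v2: (1-0.677)·(1.77,1.75) + 0.677·(5.32,2.33) = (4.1734,2.1427)
  v3: (1-0.677)·(-2.92,2.98) + 0.677·(-1.74,2.07) = (-2.1211,2.3639)
  v4: (1-0.677)·(-3.25,0.82) + 0.677·(-3.2,-0.13) = (-3.2162,0.1768)
  v5: (1-0.677)·(-3.03,-0.72) + 0.677·(-4.58,-2.82) = (-4.0793,-2.1417)
  v6: (1-0.677)·(-0.53,-2.27) + 0.677·(0.44,-6.39) = (0.1267,-5.0592)
  v7: (1-0.677)·(1.05,-2.39) + 0.677·(3.17,-4.89) = (2.4852,-4.0825)
Shoelace sum Σ(x_i·y_{i+1} − x_{i+1}·y_i):
  i=1: 5.4699·2.1427 − 4.1734·0.8669 = +8.1022 (running +8.1022)
  i=2: 4.1734·2.3639 − -2.1211·2.1427 = +14.4104 (running +22.5126)
  i=3: -2.1211·0.1768 − -3.2162·2.3639 = +7.2276 (running +29.7402)
  i=4: -3.2162·-2.1417 − -4.0793·0.1768 = +7.6095 (running +37.3497)
  i=5: -4.0793·-5.0592 − 0.1267·-2.1417 = +20.9097 (running +58.2594)
  i=6: 0.1267·-4.0825 − 2.4852·-5.0592 = +12.0562 (running +70.3156)
  i=7: 2.4852·0.8669 − 5.4699·-4.0825 = +24.4852 (running +94.8008)
Area = |Σ|/2 = |94.8008|/2 = 47.4004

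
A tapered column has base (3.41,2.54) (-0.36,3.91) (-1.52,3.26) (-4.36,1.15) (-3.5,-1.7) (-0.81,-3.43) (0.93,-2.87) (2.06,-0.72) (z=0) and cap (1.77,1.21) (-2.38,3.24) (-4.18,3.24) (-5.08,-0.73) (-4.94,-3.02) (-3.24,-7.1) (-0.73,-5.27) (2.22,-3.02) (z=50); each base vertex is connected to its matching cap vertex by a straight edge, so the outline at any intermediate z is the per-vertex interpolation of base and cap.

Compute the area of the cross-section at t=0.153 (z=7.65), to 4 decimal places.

Cross-section at t=0.153: each vertex is (1-t)·p0[i] + t·p1[i].
  v1: (1-0.153)·(3.41,2.54) + 0.153·(1.77,1.21) = (3.1591,2.3365)
  v2: (1-0.153)·(-0.36,3.91) + 0.153·(-2.38,3.24) = (-0.6691,3.8075)
  v3: (1-0.153)·(-1.52,3.26) + 0.153·(-4.18,3.24) = (-1.9270,3.2569)
  v4: (1-0.153)·(-4.36,1.15) + 0.153·(-5.08,-0.73) = (-4.4702,0.8624)
  v5: (1-0.153)·(-3.5,-1.7) + 0.153·(-4.94,-3.02) = (-3.7203,-1.9020)
  v6: (1-0.153)·(-0.81,-3.43) + 0.153·(-3.24,-7.1) = (-1.1818,-3.9915)
  v7: (1-0.153)·(0.93,-2.87) + 0.153·(-0.73,-5.27) = (0.6760,-3.2372)
  v8: (1-0.153)·(2.06,-0.72) + 0.153·(2.22,-3.02) = (2.0845,-1.0719)
Shoelace sum Σ(x_i·y_{i+1} − x_{i+1}·y_i):
  i=1: 3.1591·3.8075 − -0.6691·2.3365 = +13.5914 (running +13.5914)
  i=2: -0.6691·3.2569 − -1.9270·3.8075 = +5.1579 (running +18.7493)
  i=3: -1.9270·0.8624 − -4.4702·3.2569 = +12.8973 (running +31.6466)
  i=4: -4.4702·-1.9020 − -3.7203·0.8624 = +11.7103 (running +43.3569)
  i=5: -3.7203·-3.9915 − -1.1818·-1.9020 = +12.6020 (running +55.9589)
  i=6: -1.1818·-3.2372 − 0.6760·-3.9915 = +6.5240 (running +62.4829)
  i=7: 0.6760·-1.0719 − 2.0845·-3.2372 = +6.0233 (running +68.5062)
  i=8: 2.0845·2.3365 − 3.1591·-1.0719 = +8.2566 (running +76.7628)
Area = |Σ|/2 = |76.7628|/2 = 38.3814

Area at t=0.153: 38.3814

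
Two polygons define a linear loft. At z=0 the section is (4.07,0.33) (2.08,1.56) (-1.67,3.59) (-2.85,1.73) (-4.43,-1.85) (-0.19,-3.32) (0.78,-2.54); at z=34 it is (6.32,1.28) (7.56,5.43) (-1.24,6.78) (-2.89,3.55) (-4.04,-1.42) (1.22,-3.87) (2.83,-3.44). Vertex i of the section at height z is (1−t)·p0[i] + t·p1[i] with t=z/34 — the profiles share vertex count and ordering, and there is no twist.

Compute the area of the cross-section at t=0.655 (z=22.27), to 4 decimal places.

Area at t=0.655: 62.7875

Cross-section at t=0.655: each vertex is (1-t)·p0[i] + t·p1[i].
  v1: (1-0.655)·(4.07,0.33) + 0.655·(6.32,1.28) = (5.5438,0.9523)
  v2: (1-0.655)·(2.08,1.56) + 0.655·(7.56,5.43) = (5.6694,4.0949)
  v3: (1-0.655)·(-1.67,3.59) + 0.655·(-1.24,6.78) = (-1.3883,5.6795)
  v4: (1-0.655)·(-2.85,1.73) + 0.655·(-2.89,3.55) = (-2.8762,2.9221)
  v5: (1-0.655)·(-4.43,-1.85) + 0.655·(-4.04,-1.42) = (-4.1745,-1.5684)
  v6: (1-0.655)·(-0.19,-3.32) + 0.655·(1.22,-3.87) = (0.7336,-3.6803)
  v7: (1-0.655)·(0.78,-2.54) + 0.655·(2.83,-3.44) = (2.1227,-3.1295)
Shoelace sum Σ(x_i·y_{i+1} − x_{i+1}·y_i):
  i=1: 5.5438·4.0949 − 5.6694·0.9523 = +17.3021 (running +17.3021)
  i=2: 5.6694·5.6795 − -1.3883·4.0949 = +37.8842 (running +55.1863)
  i=3: -1.3883·2.9221 − -2.8762·5.6795 = +12.2783 (running +67.4646)
  i=4: -2.8762·-1.5684 − -4.1745·2.9221 = +16.7093 (running +84.1740)
  i=5: -4.1745·-3.6803 − 0.7336·-1.5684 = +16.5139 (running +100.6878)
  i=6: 0.7336·-3.1295 − 2.1227·-3.6803 = +5.5166 (running +106.2044)
  i=7: 2.1227·0.9523 − 5.5438·-3.1295 = +19.3706 (running +125.5750)
Area = |Σ|/2 = |125.5750|/2 = 62.7875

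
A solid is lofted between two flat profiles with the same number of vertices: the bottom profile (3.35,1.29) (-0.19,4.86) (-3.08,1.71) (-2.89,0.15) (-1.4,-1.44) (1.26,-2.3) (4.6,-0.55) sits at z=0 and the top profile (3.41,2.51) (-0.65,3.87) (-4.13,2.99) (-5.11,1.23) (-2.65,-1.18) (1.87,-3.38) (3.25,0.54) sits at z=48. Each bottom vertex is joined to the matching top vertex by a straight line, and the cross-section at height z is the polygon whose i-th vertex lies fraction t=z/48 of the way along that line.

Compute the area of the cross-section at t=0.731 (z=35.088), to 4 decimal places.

Cross-section at t=0.731: each vertex is (1-t)·p0[i] + t·p1[i].
  v1: (1-0.731)·(3.35,1.29) + 0.731·(3.41,2.51) = (3.3939,2.1818)
  v2: (1-0.731)·(-0.19,4.86) + 0.731·(-0.65,3.87) = (-0.5263,4.1363)
  v3: (1-0.731)·(-3.08,1.71) + 0.731·(-4.13,2.99) = (-3.8476,2.6457)
  v4: (1-0.731)·(-2.89,0.15) + 0.731·(-5.11,1.23) = (-4.5128,0.9395)
  v5: (1-0.731)·(-1.4,-1.44) + 0.731·(-2.65,-1.18) = (-2.3137,-1.2499)
  v6: (1-0.731)·(1.26,-2.3) + 0.731·(1.87,-3.38) = (1.7059,-3.0895)
  v7: (1-0.731)·(4.6,-0.55) + 0.731·(3.25,0.54) = (3.6132,0.2468)
Shoelace sum Σ(x_i·y_{i+1} − x_{i+1}·y_i):
  i=1: 3.3939·4.1363 − -0.5263·2.1818 = +15.1863 (running +15.1863)
  i=2: -0.5263·2.6457 − -3.8476·4.1363 = +14.5223 (running +29.7086)
  i=3: -3.8476·0.9395 − -4.5128·2.6457 = +8.3248 (running +38.0334)
  i=4: -4.5128·-1.2499 − -2.3137·0.9395 = +7.8145 (running +45.8479)
  i=5: -2.3137·-3.0895 − 1.7059·-1.2499 = +9.2806 (running +55.1284)
  i=6: 1.7059·0.2468 − 3.6132·-3.0895 = +11.5838 (running +66.7122)
  i=7: 3.6132·2.1818 − 3.3939·0.2468 = +7.0457 (running +73.7579)
Area = |Σ|/2 = |73.7579|/2 = 36.8789

Area at t=0.731: 36.8789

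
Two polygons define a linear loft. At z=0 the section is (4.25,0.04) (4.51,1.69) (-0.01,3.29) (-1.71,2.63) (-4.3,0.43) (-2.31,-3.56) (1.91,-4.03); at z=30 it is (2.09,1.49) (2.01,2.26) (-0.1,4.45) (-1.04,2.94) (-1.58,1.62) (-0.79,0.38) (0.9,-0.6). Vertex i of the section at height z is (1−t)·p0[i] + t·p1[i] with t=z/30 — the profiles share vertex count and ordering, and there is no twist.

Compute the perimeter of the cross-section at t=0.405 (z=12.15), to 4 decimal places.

Perimeter at t=0.405: 19.8366

Cross-section at t=0.405: each vertex is (1-t)·p0[i] + t·p1[i].
  v1: (1-0.405)·(4.25,0.04) + 0.405·(2.09,1.49) = (3.3752,0.6273)
  v2: (1-0.405)·(4.51,1.69) + 0.405·(2.01,2.26) = (3.4975,1.9208)
  v3: (1-0.405)·(-0.01,3.29) + 0.405·(-0.1,4.45) = (-0.0465,3.7598)
  v4: (1-0.405)·(-1.71,2.63) + 0.405·(-1.04,2.94) = (-1.4386,2.7555)
  v5: (1-0.405)·(-4.3,0.43) + 0.405·(-1.58,1.62) = (-3.1984,0.9120)
  v6: (1-0.405)·(-2.31,-3.56) + 0.405·(-0.79,0.38) = (-1.6944,-1.9643)
  v7: (1-0.405)·(1.91,-4.03) + 0.405·(0.9,-0.6) = (1.5010,-2.6408)
Perimeter = Σ |v_{i+1} − v_i|:
  edge 1→2: √(0.1223² + 1.2936²) = 1.2994 (running 1.2994)
  edge 2→3: √(-3.5439² + 1.8390²) = 3.9927 (running 5.2920)
  edge 3→4: √(-1.3922² + -1.0043²) = 1.7166 (running 7.0086)
  edge 4→5: √(-1.7597² + -1.8436²) = 2.5486 (running 9.5573)
  edge 5→6: √(1.5040² + -2.8762²) = 3.2457 (running 12.8030)
  edge 6→7: √(3.1953² + -0.6765²) = 3.2662 (running 16.0692)
  edge 7→1: √(1.8742² + 3.2681²) = 3.7674 (running 19.8366)
Perimeter = 19.8366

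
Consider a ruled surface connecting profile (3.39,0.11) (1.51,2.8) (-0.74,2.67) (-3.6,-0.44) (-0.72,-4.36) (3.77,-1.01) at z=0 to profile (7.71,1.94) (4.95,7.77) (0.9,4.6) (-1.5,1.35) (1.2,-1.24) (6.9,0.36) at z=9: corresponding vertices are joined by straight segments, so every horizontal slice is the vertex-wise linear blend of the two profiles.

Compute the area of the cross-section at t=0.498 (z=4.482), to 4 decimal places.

Cross-section at t=0.498: each vertex is (1-t)·p0[i] + t·p1[i].
  v1: (1-0.498)·(3.39,0.11) + 0.498·(7.71,1.94) = (5.5414,1.0213)
  v2: (1-0.498)·(1.51,2.8) + 0.498·(4.95,7.77) = (3.2231,5.2751)
  v3: (1-0.498)·(-0.74,2.67) + 0.498·(0.9,4.6) = (0.0767,3.6311)
  v4: (1-0.498)·(-3.6,-0.44) + 0.498·(-1.5,1.35) = (-2.5542,0.4514)
  v5: (1-0.498)·(-0.72,-4.36) + 0.498·(1.2,-1.24) = (0.2362,-2.8062)
  v6: (1-0.498)·(3.77,-1.01) + 0.498·(6.9,0.36) = (5.3287,-0.3277)
Shoelace sum Σ(x_i·y_{i+1} − x_{i+1}·y_i):
  i=1: 5.5414·5.2751 − 3.2231·1.0213 = +25.9391 (running +25.9391)
  i=2: 3.2231·3.6311 − 0.0767·5.2751 = +11.2989 (running +37.2380)
  i=3: 0.0767·0.4514 − -2.5542·3.6311 = +9.3093 (running +46.5473)
  i=4: -2.5542·-2.8062 − 0.2362·0.4514 = +7.0611 (running +53.6084)
  i=5: 0.2362·-0.3277 − 5.3287·-2.8062 = +14.8763 (running +68.4847)
  i=6: 5.3287·1.0213 − 5.5414·-0.3277 = +7.2586 (running +75.7433)
Area = |Σ|/2 = |75.7433|/2 = 37.8716

Area at t=0.498: 37.8716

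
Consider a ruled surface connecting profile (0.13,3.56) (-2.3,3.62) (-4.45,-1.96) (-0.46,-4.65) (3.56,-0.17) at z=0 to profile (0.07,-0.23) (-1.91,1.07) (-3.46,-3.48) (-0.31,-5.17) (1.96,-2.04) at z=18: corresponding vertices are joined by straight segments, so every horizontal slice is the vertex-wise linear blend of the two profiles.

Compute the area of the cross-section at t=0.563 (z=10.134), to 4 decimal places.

Cross-section at t=0.563: each vertex is (1-t)·p0[i] + t·p1[i].
  v1: (1-0.563)·(0.13,3.56) + 0.563·(0.07,-0.23) = (0.0962,1.4262)
  v2: (1-0.563)·(-2.3,3.62) + 0.563·(-1.91,1.07) = (-2.0804,2.1844)
  v3: (1-0.563)·(-4.45,-1.96) + 0.563·(-3.46,-3.48) = (-3.8926,-2.8158)
  v4: (1-0.563)·(-0.46,-4.65) + 0.563·(-0.31,-5.17) = (-0.3756,-4.9428)
  v5: (1-0.563)·(3.56,-0.17) + 0.563·(1.96,-2.04) = (2.6592,-1.2228)
Shoelace sum Σ(x_i·y_{i+1} − x_{i+1}·y_i):
  i=1: 0.0962·2.1844 − -2.0804·1.4262 = +3.1773 (running +3.1773)
  i=2: -2.0804·-2.8158 − -3.8926·2.1844 = +14.3609 (running +17.5382)
  i=3: -3.8926·-4.9428 − -0.3756·-2.8158 = +18.1829 (running +35.7211)
  i=4: -0.3756·-1.2228 − 2.6592·-4.9428 = +13.6030 (running +49.3241)
  i=5: 2.6592·1.4262 − 0.0962·-1.2228 = +3.9103 (running +53.2344)
Area = |Σ|/2 = |53.2344|/2 = 26.6172

Area at t=0.563: 26.6172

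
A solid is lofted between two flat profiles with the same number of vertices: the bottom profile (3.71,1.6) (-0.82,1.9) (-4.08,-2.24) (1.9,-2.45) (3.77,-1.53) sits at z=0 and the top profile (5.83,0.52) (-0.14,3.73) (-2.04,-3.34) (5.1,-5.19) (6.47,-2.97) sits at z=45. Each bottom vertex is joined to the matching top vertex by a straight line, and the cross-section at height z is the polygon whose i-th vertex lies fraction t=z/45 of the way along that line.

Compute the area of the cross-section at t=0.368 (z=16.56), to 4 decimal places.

Area at t=0.368: 33.5403

Cross-section at t=0.368: each vertex is (1-t)·p0[i] + t·p1[i].
  v1: (1-0.368)·(3.71,1.6) + 0.368·(5.83,0.52) = (4.4902,1.2026)
  v2: (1-0.368)·(-0.82,1.9) + 0.368·(-0.14,3.73) = (-0.5698,2.5734)
  v3: (1-0.368)·(-4.08,-2.24) + 0.368·(-2.04,-3.34) = (-3.3293,-2.6448)
  v4: (1-0.368)·(1.9,-2.45) + 0.368·(5.1,-5.19) = (3.0776,-3.4583)
  v5: (1-0.368)·(3.77,-1.53) + 0.368·(6.47,-2.97) = (4.7636,-2.0599)
Shoelace sum Σ(x_i·y_{i+1} − x_{i+1}·y_i):
  i=1: 4.4902·2.5734 − -0.5698·1.2026 = +12.2403 (running +12.2403)
  i=2: -0.5698·-2.6448 − -3.3293·2.5734 = +10.0746 (running +22.3149)
  i=3: -3.3293·-3.4583 − 3.0776·-2.6448 = +19.6534 (running +41.9683)
  i=4: 3.0776·-2.0599 − 4.7636·-3.4583 = +10.1344 (running +52.1027)
  i=5: 4.7636·1.2026 − 4.4902·-2.0599 = +14.9779 (running +67.0806)
Area = |Σ|/2 = |67.0806|/2 = 33.5403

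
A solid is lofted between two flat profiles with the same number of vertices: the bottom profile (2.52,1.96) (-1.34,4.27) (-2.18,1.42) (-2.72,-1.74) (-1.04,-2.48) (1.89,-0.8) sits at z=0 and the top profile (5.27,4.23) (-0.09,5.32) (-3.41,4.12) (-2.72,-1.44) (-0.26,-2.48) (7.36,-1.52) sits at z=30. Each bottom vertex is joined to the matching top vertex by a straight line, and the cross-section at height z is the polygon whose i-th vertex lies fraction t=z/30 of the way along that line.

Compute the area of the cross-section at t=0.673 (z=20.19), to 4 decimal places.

Cross-section at t=0.673: each vertex is (1-t)·p0[i] + t·p1[i].
  v1: (1-0.673)·(2.52,1.96) + 0.673·(5.27,4.23) = (4.3708,3.4877)
  v2: (1-0.673)·(-1.34,4.27) + 0.673·(-0.09,5.32) = (-0.4987,4.9766)
  v3: (1-0.673)·(-2.18,1.42) + 0.673·(-3.41,4.12) = (-3.0078,3.2371)
  v4: (1-0.673)·(-2.72,-1.74) + 0.673·(-2.72,-1.44) = (-2.7200,-1.5381)
  v5: (1-0.673)·(-1.04,-2.48) + 0.673·(-0.26,-2.48) = (-0.5151,-2.4800)
  v6: (1-0.673)·(1.89,-0.8) + 0.673·(7.36,-1.52) = (5.5713,-1.2846)
Shoelace sum Σ(x_i·y_{i+1} − x_{i+1}·y_i):
  i=1: 4.3708·4.9766 − -0.4987·3.4877 = +23.4912 (running +23.4912)
  i=2: -0.4987·3.2371 − -3.0078·4.9766 = +13.3542 (running +36.8454)
  i=3: -3.0078·-1.5381 − -2.7200·3.2371 = +13.4312 (running +50.2766)
  i=4: -2.7200·-2.4800 − -0.5151·-1.5381 = +5.9534 (running +56.2300)
  i=5: -0.5151·-1.2846 − 5.5713·-2.4800 = +14.4785 (running +70.7085)
  i=6: 5.5713·3.4877 − 4.3708·-1.2846 = +25.0456 (running +95.7541)
Area = |Σ|/2 = |95.7541|/2 = 47.8770

Area at t=0.673: 47.8770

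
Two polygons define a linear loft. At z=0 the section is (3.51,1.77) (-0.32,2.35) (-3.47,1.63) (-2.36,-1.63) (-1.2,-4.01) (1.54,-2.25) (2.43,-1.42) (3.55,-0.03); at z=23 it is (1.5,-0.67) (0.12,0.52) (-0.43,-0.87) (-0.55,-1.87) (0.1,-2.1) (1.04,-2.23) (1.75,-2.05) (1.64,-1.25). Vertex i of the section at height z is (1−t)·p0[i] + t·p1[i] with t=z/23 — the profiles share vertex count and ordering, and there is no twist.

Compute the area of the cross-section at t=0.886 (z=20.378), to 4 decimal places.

Area at t=0.886: 5.9311

Cross-section at t=0.886: each vertex is (1-t)·p0[i] + t·p1[i].
  v1: (1-0.886)·(3.51,1.77) + 0.886·(1.5,-0.67) = (1.7291,-0.3918)
  v2: (1-0.886)·(-0.32,2.35) + 0.886·(0.12,0.52) = (0.0698,0.7286)
  v3: (1-0.886)·(-3.47,1.63) + 0.886·(-0.43,-0.87) = (-0.7766,-0.5850)
  v4: (1-0.886)·(-2.36,-1.63) + 0.886·(-0.55,-1.87) = (-0.7563,-1.8426)
  v5: (1-0.886)·(-1.2,-4.01) + 0.886·(0.1,-2.1) = (-0.0482,-2.3177)
  v6: (1-0.886)·(1.54,-2.25) + 0.886·(1.04,-2.23) = (1.0970,-2.2323)
  v7: (1-0.886)·(2.43,-1.42) + 0.886·(1.75,-2.05) = (1.8275,-1.9782)
  v8: (1-0.886)·(3.55,-0.03) + 0.886·(1.64,-1.25) = (1.8577,-1.1109)
Shoelace sum Σ(x_i·y_{i+1} − x_{i+1}·y_i):
  i=1: 1.7291·0.7286 − 0.0698·-0.3918 = +1.2873 (running +1.2873)
  i=2: 0.0698·-0.5850 − -0.7766·0.7286 = +0.5250 (running +1.8122)
  i=3: -0.7766·-1.8426 − -0.7563·-0.5850 = +0.9885 (running +2.8007)
  i=4: -0.7563·-2.3177 − -0.0482·-1.8426 = +1.6642 (running +4.4649)
  i=5: -0.0482·-2.2323 − 1.0970·-2.3177 = +2.6502 (running +7.1150)
  i=6: 1.0970·-1.9782 − 1.8275·-2.2323 = +1.9095 (running +9.0245)
  i=7: 1.8275·-1.1109 − 1.8577·-1.9782 = +1.6447 (running +10.6692)
  i=8: 1.8577·-0.3918 − 1.7291·-1.1109 = +1.1930 (running +11.8622)
Area = |Σ|/2 = |11.8622|/2 = 5.9311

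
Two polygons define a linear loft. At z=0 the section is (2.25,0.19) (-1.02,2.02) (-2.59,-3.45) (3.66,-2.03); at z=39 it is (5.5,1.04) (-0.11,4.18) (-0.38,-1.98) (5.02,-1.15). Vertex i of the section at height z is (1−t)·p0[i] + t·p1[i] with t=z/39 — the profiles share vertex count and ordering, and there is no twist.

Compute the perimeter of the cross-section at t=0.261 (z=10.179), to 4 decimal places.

Perimeter at t=0.261: 18.7840

Cross-section at t=0.261: each vertex is (1-t)·p0[i] + t·p1[i].
  v1: (1-0.261)·(2.25,0.19) + 0.261·(5.5,1.04) = (3.0983,0.4119)
  v2: (1-0.261)·(-1.02,2.02) + 0.261·(-0.11,4.18) = (-0.7825,2.5838)
  v3: (1-0.261)·(-2.59,-3.45) + 0.261·(-0.38,-1.98) = (-2.0132,-3.0663)
  v4: (1-0.261)·(3.66,-2.03) + 0.261·(5.02,-1.15) = (4.0150,-1.8003)
Perimeter = Σ |v_{i+1} − v_i|:
  edge 1→2: √(-3.8807² + 2.1719²) = 4.4472 (running 4.4472)
  edge 2→3: √(-1.2307² + -5.6501²) = 5.7826 (running 10.2297)
  edge 3→4: √(6.0282² + 1.2660²) = 6.1597 (running 16.3894)
  edge 4→1: √(-0.9167² + 2.2122²) = 2.3946 (running 18.7840)
Perimeter = 18.7840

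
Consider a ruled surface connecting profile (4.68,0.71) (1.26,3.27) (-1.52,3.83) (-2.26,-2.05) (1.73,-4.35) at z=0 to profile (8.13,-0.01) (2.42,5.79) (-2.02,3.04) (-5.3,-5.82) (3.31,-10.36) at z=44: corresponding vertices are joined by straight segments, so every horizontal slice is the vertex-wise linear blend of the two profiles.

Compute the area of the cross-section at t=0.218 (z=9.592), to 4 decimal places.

Cross-section at t=0.218: each vertex is (1-t)·p0[i] + t·p1[i].
  v1: (1-0.218)·(4.68,0.71) + 0.218·(8.13,-0.01) = (5.4321,0.5530)
  v2: (1-0.218)·(1.26,3.27) + 0.218·(2.42,5.79) = (1.5129,3.8194)
  v3: (1-0.218)·(-1.52,3.83) + 0.218·(-2.02,3.04) = (-1.6290,3.6578)
  v4: (1-0.218)·(-2.26,-2.05) + 0.218·(-5.3,-5.82) = (-2.9227,-2.8719)
  v5: (1-0.218)·(1.73,-4.35) + 0.218·(3.31,-10.36) = (2.0744,-5.6602)
Shoelace sum Σ(x_i·y_{i+1} − x_{i+1}·y_i):
  i=1: 5.4321·3.8194 − 1.5129·0.5530 = +19.9105 (running +19.9105)
  i=2: 1.5129·3.6578 − -1.6290·3.8194 = +11.7555 (running +31.6660)
  i=3: -1.6290·-2.8719 − -2.9227·3.6578 = +15.3689 (running +47.0349)
  i=4: -2.9227·-5.6602 − 2.0744·-2.8719 = +22.5006 (running +69.5355)
  i=5: 2.0744·0.5530 − 5.4321·-5.6602 = +31.8939 (running +101.4294)
Area = |Σ|/2 = |101.4294|/2 = 50.7147

Area at t=0.218: 50.7147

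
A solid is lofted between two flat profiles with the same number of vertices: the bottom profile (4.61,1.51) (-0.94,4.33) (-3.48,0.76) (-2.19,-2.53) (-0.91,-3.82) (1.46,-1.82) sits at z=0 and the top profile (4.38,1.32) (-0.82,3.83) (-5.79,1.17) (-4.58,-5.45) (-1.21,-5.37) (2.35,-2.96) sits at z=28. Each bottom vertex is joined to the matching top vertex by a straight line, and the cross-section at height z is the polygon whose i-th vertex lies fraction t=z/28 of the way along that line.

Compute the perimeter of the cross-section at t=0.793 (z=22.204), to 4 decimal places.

Cross-section at t=0.793: each vertex is (1-t)·p0[i] + t·p1[i].
  v1: (1-0.793)·(4.61,1.51) + 0.793·(4.38,1.32) = (4.4276,1.3593)
  v2: (1-0.793)·(-0.94,4.33) + 0.793·(-0.82,3.83) = (-0.8448,3.9335)
  v3: (1-0.793)·(-3.48,0.76) + 0.793·(-5.79,1.17) = (-5.3118,1.0851)
  v4: (1-0.793)·(-2.19,-2.53) + 0.793·(-4.58,-5.45) = (-4.0853,-4.8456)
  v5: (1-0.793)·(-0.91,-3.82) + 0.793·(-1.21,-5.37) = (-1.1479,-5.0492)
  v6: (1-0.793)·(1.46,-1.82) + 0.793·(2.35,-2.96) = (2.1658,-2.7240)
Perimeter = Σ |v_{i+1} − v_i|:
  edge 1→2: √(-5.2724² + 2.5742²) = 5.8673 (running 5.8673)
  edge 2→3: √(-4.4670² + -2.8484²) = 5.2978 (running 11.1651)
  edge 3→4: √(1.2266² + -5.9307²) = 6.0562 (running 17.2213)
  edge 4→5: √(2.9374² + -0.2036²) = 2.9444 (running 20.1658)
  edge 5→6: √(3.3137² + 2.3251²) = 4.0480 (running 24.2138)
  edge 6→1: √(2.2618² + 4.0834²) = 4.6679 (running 28.8817)
Perimeter = 28.8817

Perimeter at t=0.793: 28.8817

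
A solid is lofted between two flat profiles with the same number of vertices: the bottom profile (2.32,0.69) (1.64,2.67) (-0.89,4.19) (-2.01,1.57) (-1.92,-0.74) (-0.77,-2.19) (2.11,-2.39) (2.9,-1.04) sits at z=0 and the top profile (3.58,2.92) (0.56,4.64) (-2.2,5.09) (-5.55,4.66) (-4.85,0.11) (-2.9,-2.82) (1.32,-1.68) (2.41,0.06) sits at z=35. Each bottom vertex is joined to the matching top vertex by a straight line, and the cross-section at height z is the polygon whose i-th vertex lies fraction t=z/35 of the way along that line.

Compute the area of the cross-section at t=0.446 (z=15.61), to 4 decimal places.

Cross-section at t=0.446: each vertex is (1-t)·p0[i] + t·p1[i].
  v1: (1-0.446)·(2.32,0.69) + 0.446·(3.58,2.92) = (2.8820,1.6846)
  v2: (1-0.446)·(1.64,2.67) + 0.446·(0.56,4.64) = (1.1583,3.5486)
  v3: (1-0.446)·(-0.89,4.19) + 0.446·(-2.2,5.09) = (-1.4743,4.5914)
  v4: (1-0.446)·(-2.01,1.57) + 0.446·(-5.55,4.66) = (-3.5888,2.9481)
  v5: (1-0.446)·(-1.92,-0.74) + 0.446·(-4.85,0.11) = (-3.2268,-0.3609)
  v6: (1-0.446)·(-0.77,-2.19) + 0.446·(-2.9,-2.82) = (-1.7200,-2.4710)
  v7: (1-0.446)·(2.11,-2.39) + 0.446·(1.32,-1.68) = (1.7577,-2.0733)
  v8: (1-0.446)·(2.9,-1.04) + 0.446·(2.41,0.06) = (2.6815,-0.5494)
Shoelace sum Σ(x_i·y_{i+1} − x_{i+1}·y_i):
  i=1: 2.8820·3.5486 − 1.1583·1.6846 = +8.2757 (running +8.2757)
  i=2: 1.1583·4.5914 − -1.4743·3.5486 = +10.5499 (running +18.8256)
  i=3: -1.4743·2.9481 − -3.5888·4.5914 = +12.1315 (running +30.9571)
  i=4: -3.5888·-0.3609 − -3.2268·2.9481 = +10.8082 (running +41.7653)
  i=5: -3.2268·-2.4710 − -1.7200·-0.3609 = +7.3526 (running +49.1179)
  i=6: -1.7200·-2.0733 − 1.7577·-2.4710 = +7.9092 (running +57.0271)
  i=7: 1.7577·-0.5494 − 2.6815·-2.0733 = +4.5939 (running +61.6210)
  i=8: 2.6815·1.6846 − 2.8820·-0.5494 = +6.1005 (running +67.7215)
Area = |Σ|/2 = |67.7215|/2 = 33.8608

Area at t=0.446: 33.8608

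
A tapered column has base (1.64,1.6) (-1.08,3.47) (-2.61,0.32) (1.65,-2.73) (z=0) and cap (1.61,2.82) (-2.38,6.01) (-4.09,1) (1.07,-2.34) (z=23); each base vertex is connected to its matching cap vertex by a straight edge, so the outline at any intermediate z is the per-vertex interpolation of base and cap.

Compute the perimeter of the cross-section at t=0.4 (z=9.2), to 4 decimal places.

Perimeter at t=0.4: 18.4993

Cross-section at t=0.4: each vertex is (1-t)·p0[i] + t·p1[i].
  v1: (1-0.4)·(1.64,1.6) + 0.4·(1.61,2.82) = (1.6280,2.0880)
  v2: (1-0.4)·(-1.08,3.47) + 0.4·(-2.38,6.01) = (-1.6000,4.4860)
  v3: (1-0.4)·(-2.61,0.32) + 0.4·(-4.09,1) = (-3.2020,0.5920)
  v4: (1-0.4)·(1.65,-2.73) + 0.4·(1.07,-2.34) = (1.4180,-2.5740)
Perimeter = Σ |v_{i+1} − v_i|:
  edge 1→2: √(-3.2280² + 2.3980²) = 4.0212 (running 4.0212)
  edge 2→3: √(-1.6020² + -3.8940²) = 4.2107 (running 8.2319)
  edge 3→4: √(4.6200² + -3.1660²) = 5.6007 (running 13.8326)
  edge 4→1: √(0.2100² + 4.6620²) = 4.6667 (running 18.4993)
Perimeter = 18.4993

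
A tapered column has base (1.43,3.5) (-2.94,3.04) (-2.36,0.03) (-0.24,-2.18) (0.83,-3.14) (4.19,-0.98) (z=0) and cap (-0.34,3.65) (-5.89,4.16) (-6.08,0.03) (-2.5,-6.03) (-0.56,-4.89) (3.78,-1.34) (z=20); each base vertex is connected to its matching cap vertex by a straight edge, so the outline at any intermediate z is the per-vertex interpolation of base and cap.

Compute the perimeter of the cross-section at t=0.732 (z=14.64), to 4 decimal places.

Perimeter at t=0.732: 28.1314

Cross-section at t=0.732: each vertex is (1-t)·p0[i] + t·p1[i].
  v1: (1-0.732)·(1.43,3.5) + 0.732·(-0.34,3.65) = (0.1344,3.6098)
  v2: (1-0.732)·(-2.94,3.04) + 0.732·(-5.89,4.16) = (-5.0994,3.8598)
  v3: (1-0.732)·(-2.36,0.03) + 0.732·(-6.08,0.03) = (-5.0830,0.0300)
  v4: (1-0.732)·(-0.24,-2.18) + 0.732·(-2.5,-6.03) = (-1.8943,-4.9982)
  v5: (1-0.732)·(0.83,-3.14) + 0.732·(-0.56,-4.89) = (-0.1875,-4.4210)
  v6: (1-0.732)·(4.19,-0.98) + 0.732·(3.78,-1.34) = (3.8899,-1.2435)
Perimeter = Σ |v_{i+1} − v_i|:
  edge 1→2: √(-5.2338² + 0.2500²) = 5.2397 (running 5.2397)
  edge 2→3: √(0.0164² + -3.8298²) = 3.8299 (running 9.0696)
  edge 3→4: √(3.1887² + -5.0282²) = 5.9541 (running 15.0237)
  edge 4→5: √(1.7068² + 0.5772²) = 1.8018 (running 16.8255)
  edge 5→6: √(4.0774² + 3.1775²) = 5.1693 (running 21.9947)
  edge 6→1: √(-3.7555² + 4.8533²) = 6.1367 (running 28.1314)
Perimeter = 28.1314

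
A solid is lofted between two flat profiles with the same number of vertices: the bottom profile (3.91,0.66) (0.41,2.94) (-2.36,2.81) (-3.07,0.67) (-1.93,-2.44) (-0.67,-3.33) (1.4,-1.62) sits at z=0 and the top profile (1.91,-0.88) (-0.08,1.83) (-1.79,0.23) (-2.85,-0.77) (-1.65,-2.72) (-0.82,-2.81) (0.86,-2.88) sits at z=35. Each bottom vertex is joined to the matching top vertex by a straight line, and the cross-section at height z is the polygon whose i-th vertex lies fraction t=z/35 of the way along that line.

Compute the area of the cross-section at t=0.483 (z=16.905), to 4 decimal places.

Cross-section at t=0.483: each vertex is (1-t)·p0[i] + t·p1[i].
  v1: (1-0.483)·(3.91,0.66) + 0.483·(1.91,-0.88) = (2.9440,-0.0838)
  v2: (1-0.483)·(0.41,2.94) + 0.483·(-0.08,1.83) = (0.1733,2.4039)
  v3: (1-0.483)·(-2.36,2.81) + 0.483·(-1.79,0.23) = (-2.0847,1.5639)
  v4: (1-0.483)·(-3.07,0.67) + 0.483·(-2.85,-0.77) = (-2.9637,-0.0255)
  v5: (1-0.483)·(-1.93,-2.44) + 0.483·(-1.65,-2.72) = (-1.7948,-2.5752)
  v6: (1-0.483)·(-0.67,-3.33) + 0.483·(-0.82,-2.81) = (-0.7425,-3.0788)
  v7: (1-0.483)·(1.4,-1.62) + 0.483·(0.86,-2.88) = (1.1392,-2.2286)
Shoelace sum Σ(x_i·y_{i+1} − x_{i+1}·y_i):
  i=1: 2.9440·2.4039 − 0.1733·-0.0838 = +7.0915 (running +7.0915)
  i=2: 0.1733·1.5639 − -2.0847·2.4039 = +5.2824 (running +12.3739)
  i=3: -2.0847·-0.0255 − -2.9637·1.5639 = +4.6881 (running +17.0620)
  i=4: -2.9637·-2.5752 − -1.7948·-0.0255 = +7.5865 (running +24.6485)
  i=5: -1.7948·-3.0788 − -0.7425·-2.5752 = +3.6138 (running +28.2623)
  i=6: -0.7425·-2.2286 − 1.1392·-3.0788 = +5.1620 (running +33.4243)
  i=7: 1.1392·-0.0838 − 2.9440·-2.2286 = +6.4655 (running +39.8897)
Area = |Σ|/2 = |39.8897|/2 = 19.9449

Area at t=0.483: 19.9449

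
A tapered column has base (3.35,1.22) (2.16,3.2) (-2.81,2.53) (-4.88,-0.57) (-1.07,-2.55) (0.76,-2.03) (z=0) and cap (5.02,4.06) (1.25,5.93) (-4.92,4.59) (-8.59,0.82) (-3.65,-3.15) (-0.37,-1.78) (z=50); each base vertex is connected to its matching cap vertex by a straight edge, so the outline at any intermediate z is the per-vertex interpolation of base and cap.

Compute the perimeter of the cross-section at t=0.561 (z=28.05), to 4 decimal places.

Cross-section at t=0.561: each vertex is (1-t)·p0[i] + t·p1[i].
  v1: (1-0.561)·(3.35,1.22) + 0.561·(5.02,4.06) = (4.2869,2.8132)
  v2: (1-0.561)·(2.16,3.2) + 0.561·(1.25,5.93) = (1.6495,4.7315)
  v3: (1-0.561)·(-2.81,2.53) + 0.561·(-4.92,4.59) = (-3.9937,3.6857)
  v4: (1-0.561)·(-4.88,-0.57) + 0.561·(-8.59,0.82) = (-6.9613,0.2098)
  v5: (1-0.561)·(-1.07,-2.55) + 0.561·(-3.65,-3.15) = (-2.5174,-2.8866)
  v6: (1-0.561)·(0.76,-2.03) + 0.561·(-0.37,-1.78) = (0.1261,-1.8897)
Perimeter = Σ |v_{i+1} − v_i|:
  edge 1→2: √(-2.6374² + 1.9183²) = 3.2612 (running 3.2612)
  edge 2→3: √(-5.6432² + -1.0459²) = 5.7393 (running 9.0005)
  edge 3→4: √(-2.9676² + -3.4759²) = 4.5704 (running 13.5709)
  edge 4→5: √(4.4439² + -3.0964²) = 5.4163 (running 18.9872)
  edge 5→6: √(2.6435² + 0.9969²) = 2.8252 (running 21.8123)
  edge 6→1: √(4.1608² + 4.7030²) = 6.2794 (running 28.0917)
Perimeter = 28.0917

Perimeter at t=0.561: 28.0917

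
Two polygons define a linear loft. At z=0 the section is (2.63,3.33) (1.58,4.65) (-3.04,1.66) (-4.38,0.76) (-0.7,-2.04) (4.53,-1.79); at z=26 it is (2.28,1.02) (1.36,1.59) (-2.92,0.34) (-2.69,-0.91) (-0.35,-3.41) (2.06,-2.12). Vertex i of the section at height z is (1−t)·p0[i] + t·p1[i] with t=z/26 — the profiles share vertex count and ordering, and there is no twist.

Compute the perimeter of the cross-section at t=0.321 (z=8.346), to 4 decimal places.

Perimeter at t=0.321: 21.1531

Cross-section at t=0.321: each vertex is (1-t)·p0[i] + t·p1[i].
  v1: (1-0.321)·(2.63,3.33) + 0.321·(2.28,1.02) = (2.5177,2.5885)
  v2: (1-0.321)·(1.58,4.65) + 0.321·(1.36,1.59) = (1.5094,3.6677)
  v3: (1-0.321)·(-3.04,1.66) + 0.321·(-2.92,0.34) = (-3.0015,1.2363)
  v4: (1-0.321)·(-4.38,0.76) + 0.321·(-2.69,-0.91) = (-3.8375,0.2239)
  v5: (1-0.321)·(-0.7,-2.04) + 0.321·(-0.35,-3.41) = (-0.5877,-2.4798)
  v6: (1-0.321)·(4.53,-1.79) + 0.321·(2.06,-2.12) = (3.7371,-1.8959)
Perimeter = Σ |v_{i+1} − v_i|:
  edge 1→2: √(-1.0083² + 1.0793²) = 1.4770 (running 1.4770)
  edge 2→3: √(-4.5109² + -2.4315²) = 5.1244 (running 6.6014)
  edge 3→4: √(-0.8360² + -1.0124²) = 1.3129 (running 7.9143)
  edge 4→5: √(3.2499² + -2.7037²) = 4.2275 (running 12.1418)
  edge 5→6: √(4.3248² + 0.5838²) = 4.3640 (running 16.5058)
  edge 6→1: √(-1.2195² + 4.4844²) = 4.6473 (running 21.1531)
Perimeter = 21.1531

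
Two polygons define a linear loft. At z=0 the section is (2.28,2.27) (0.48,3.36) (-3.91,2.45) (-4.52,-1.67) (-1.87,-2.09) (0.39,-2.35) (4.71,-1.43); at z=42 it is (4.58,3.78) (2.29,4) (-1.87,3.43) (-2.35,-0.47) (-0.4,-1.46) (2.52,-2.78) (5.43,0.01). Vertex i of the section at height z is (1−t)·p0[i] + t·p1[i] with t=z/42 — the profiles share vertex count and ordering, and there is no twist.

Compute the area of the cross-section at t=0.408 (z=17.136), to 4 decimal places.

Cross-section at t=0.408: each vertex is (1-t)·p0[i] + t·p1[i].
  v1: (1-0.408)·(2.28,2.27) + 0.408·(4.58,3.78) = (3.2184,2.8861)
  v2: (1-0.408)·(0.48,3.36) + 0.408·(2.29,4) = (1.2185,3.6211)
  v3: (1-0.408)·(-3.91,2.45) + 0.408·(-1.87,3.43) = (-3.0777,2.8498)
  v4: (1-0.408)·(-4.52,-1.67) + 0.408·(-2.35,-0.47) = (-3.6346,-1.1804)
  v5: (1-0.408)·(-1.87,-2.09) + 0.408·(-0.4,-1.46) = (-1.2702,-1.8330)
  v6: (1-0.408)·(0.39,-2.35) + 0.408·(2.52,-2.78) = (1.2590,-2.5254)
  v7: (1-0.408)·(4.71,-1.43) + 0.408·(5.43,0.01) = (5.0038,-0.8425)
Shoelace sum Σ(x_i·y_{i+1} − x_{i+1}·y_i):
  i=1: 3.2184·3.6211 − 1.2185·2.8861 = +8.1376 (running +8.1376)
  i=2: 1.2185·2.8498 − -3.0777·3.6211 = +14.6171 (running +22.7547)
  i=3: -3.0777·-1.1804 − -3.6346·2.8498 = +13.9910 (running +36.7457)
  i=4: -3.6346·-1.8330 − -1.2702·-1.1804 = +5.1628 (running +41.9085)
  i=5: -1.2702·-2.5254 − 1.2590·-1.8330 = +5.5157 (running +47.4242)
  i=6: 1.2590·-0.8425 − 5.0038·-2.5254 = +11.5760 (running +59.0002)
  i=7: 5.0038·2.8861 − 3.2184·-0.8425 = +17.1527 (running +76.1529)
Area = |Σ|/2 = |76.1529|/2 = 38.0764

Area at t=0.408: 38.0764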